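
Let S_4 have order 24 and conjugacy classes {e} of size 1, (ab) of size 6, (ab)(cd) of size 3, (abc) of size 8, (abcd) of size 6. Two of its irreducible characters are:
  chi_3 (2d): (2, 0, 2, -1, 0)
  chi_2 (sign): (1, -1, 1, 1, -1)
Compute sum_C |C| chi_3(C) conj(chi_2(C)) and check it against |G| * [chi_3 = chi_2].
Sum = 0; so <chi_3, chi_2> = 0 (distinct irreducibles are orthogonal).

Explanation: Compute term by term over conjugacy classes (|C| * chi_3(C) * conj(chi_2(C))):
  1*(2)*conj(1) + 6*(0)*conj(-1) + 3*(2)*conj(1) + 8*(-1)*conj(1) + 6*(0)*conj(-1)
  = (2) + (0) + (6) + (-8) + (0)
  = 0.
Dividing by |G| = 24 gives 0/24 = 0, matching the row-orthogonality relation <chi_3, chi_2> = [chi_3 = chi_2].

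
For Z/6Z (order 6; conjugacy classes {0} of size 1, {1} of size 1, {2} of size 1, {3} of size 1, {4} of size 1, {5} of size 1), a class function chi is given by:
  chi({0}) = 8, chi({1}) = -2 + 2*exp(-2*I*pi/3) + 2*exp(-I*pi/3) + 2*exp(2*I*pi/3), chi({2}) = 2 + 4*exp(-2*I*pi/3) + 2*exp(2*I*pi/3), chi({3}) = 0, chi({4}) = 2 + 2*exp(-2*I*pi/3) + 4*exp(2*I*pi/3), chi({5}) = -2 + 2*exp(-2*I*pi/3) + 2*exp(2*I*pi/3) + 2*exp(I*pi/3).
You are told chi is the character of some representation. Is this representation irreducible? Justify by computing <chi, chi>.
Not irreducible (reducible): <chi, chi> = 16 > 1.

Working: <chi, chi> = (1/|G|) sum_C |C| * |chi(C)|^2 = (1/6)[1*|8|^2 + 1*|-2 + 2*exp(-2*I*pi/3) + 2*exp(-I*pi/3) + 2*exp(2*I*pi/3)|^2 + 1*|2 + 4*exp(-2*I*pi/3) + 2*exp(2*I*pi/3)|^2 + 1*|0|^2 + 1*|2 + 2*exp(-2*I*pi/3) + 4*exp(2*I*pi/3)|^2 + 1*|-2 + 2*exp(-2*I*pi/3) + 2*exp(2*I*pi/3) + 2*exp(I*pi/3)|^2]
  = (1/6)[(64) + (12) + (4) + (0) + (4) + (12)] = 96/6 = 16.
(Exp terms are combined using exp(i*s)*conj(exp(i*t)) = exp(i*(s-t)), and sums of them are collapsed using the identity that for every m > 1 the m distinct m-th roots of unity sum to 0, e.g. 1 + exp(2*I*pi/3) + exp(-2*I*pi/3) = 0.)
A character is irreducible iff <chi, chi> = 1, so this representation is reducible.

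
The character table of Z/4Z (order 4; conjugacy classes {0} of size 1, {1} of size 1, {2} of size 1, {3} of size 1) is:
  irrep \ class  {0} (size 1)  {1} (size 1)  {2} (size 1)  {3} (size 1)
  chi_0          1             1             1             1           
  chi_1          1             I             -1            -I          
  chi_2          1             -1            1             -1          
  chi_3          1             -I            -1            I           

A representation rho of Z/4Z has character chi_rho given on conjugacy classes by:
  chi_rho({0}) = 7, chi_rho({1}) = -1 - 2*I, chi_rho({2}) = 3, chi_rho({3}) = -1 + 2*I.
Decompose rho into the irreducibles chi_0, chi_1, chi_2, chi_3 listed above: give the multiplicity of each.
Multiplicities: chi_0: 2, chi_1: 0, chi_2: 3, chi_3: 2.

Justification: Use <chi_rho, chi> = (1/|G|) sum_C |C| * chi_rho(C) * conj(chi(C)) with |G| = 4 for each irreducible chi in the table:
  <chi_rho, chi_0> = (1/4)[1*(7)*conj(1) + 1*(-1 - 2*I)*conj(1) + 1*(3)*conj(1) + 1*(-1 + 2*I)*conj(1)]
      = (1/4)[(7) + (-1 - 2*I) + (3) + (-1 + 2*I)] = 8/4 = 2
  <chi_rho, chi_1> = (1/4)[1*(7)*conj(1) + 1*(-1 - 2*I)*conj(I) + 1*(3)*conj(-1) + 1*(-1 + 2*I)*conj(-I)]
      = (1/4)[(7) + (-2 + I) + (-3) + (-2 - I)] = 0/4 = 0
  <chi_rho, chi_2> = (1/4)[1*(7)*conj(1) + 1*(-1 - 2*I)*conj(-1) + 1*(3)*conj(1) + 1*(-1 + 2*I)*conj(-1)]
      = (1/4)[(7) + (1 + 2*I) + (3) + (1 - 2*I)] = 12/4 = 3
  <chi_rho, chi_3> = (1/4)[1*(7)*conj(1) + 1*(-1 - 2*I)*conj(-I) + 1*(3)*conj(-1) + 1*(-1 + 2*I)*conj(I)]
      = (1/4)[(7) + (2 - I) + (-3) + (2 + I)] = 8/4 = 2
(Exp terms are combined using exp(i*s)*conj(exp(i*t)) = exp(i*(s-t)), and sums of them are collapsed using the identity that for every m > 1 the m distinct m-th roots of unity sum to 0, e.g. 1 + exp(2*I*pi/3) + exp(-2*I*pi/3) = 0.)
Dimension check: dim(rho) = sum (mult * dim) = 2*1 + 0*1 + 3*1 + 2*1 = 7 = chi_rho(e) = 7.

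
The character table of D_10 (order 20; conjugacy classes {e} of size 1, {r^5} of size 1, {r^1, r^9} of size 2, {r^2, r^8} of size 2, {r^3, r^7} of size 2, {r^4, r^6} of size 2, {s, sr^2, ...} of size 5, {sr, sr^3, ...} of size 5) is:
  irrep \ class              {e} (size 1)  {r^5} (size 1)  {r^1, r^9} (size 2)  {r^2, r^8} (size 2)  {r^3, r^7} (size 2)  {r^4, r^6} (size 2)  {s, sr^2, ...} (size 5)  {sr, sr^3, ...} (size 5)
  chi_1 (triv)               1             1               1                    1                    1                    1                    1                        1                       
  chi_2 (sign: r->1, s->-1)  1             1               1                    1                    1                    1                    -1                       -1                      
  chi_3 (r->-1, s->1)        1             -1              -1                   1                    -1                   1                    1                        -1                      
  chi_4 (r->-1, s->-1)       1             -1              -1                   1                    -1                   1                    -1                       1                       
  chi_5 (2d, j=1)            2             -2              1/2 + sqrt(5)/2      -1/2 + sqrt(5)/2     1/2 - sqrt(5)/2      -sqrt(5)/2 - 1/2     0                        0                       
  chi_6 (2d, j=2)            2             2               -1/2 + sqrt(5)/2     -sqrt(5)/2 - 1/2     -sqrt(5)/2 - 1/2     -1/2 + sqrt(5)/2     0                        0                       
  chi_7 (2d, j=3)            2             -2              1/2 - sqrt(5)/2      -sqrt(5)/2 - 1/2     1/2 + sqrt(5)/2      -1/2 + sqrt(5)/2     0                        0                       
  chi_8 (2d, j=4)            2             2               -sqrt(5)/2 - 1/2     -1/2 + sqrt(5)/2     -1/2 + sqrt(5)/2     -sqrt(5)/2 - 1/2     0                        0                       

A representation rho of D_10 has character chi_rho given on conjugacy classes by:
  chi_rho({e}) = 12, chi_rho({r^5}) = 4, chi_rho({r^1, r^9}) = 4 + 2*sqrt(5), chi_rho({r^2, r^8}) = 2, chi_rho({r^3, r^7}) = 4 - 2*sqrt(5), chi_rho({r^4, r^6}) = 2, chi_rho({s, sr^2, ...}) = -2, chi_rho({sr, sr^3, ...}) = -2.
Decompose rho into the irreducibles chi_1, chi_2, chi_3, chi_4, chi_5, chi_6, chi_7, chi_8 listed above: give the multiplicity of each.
Multiplicities: chi_1: 1, chi_2: 3, chi_3: 0, chi_4: 0, chi_5: 2, chi_6: 2, chi_7: 0, chi_8: 0.

Argument: Use <chi_rho, chi> = (1/|G|) sum_C |C| * chi_rho(C) * conj(chi(C)) with |G| = 20 for each irreducible chi in the table:
  <chi_rho, chi_1> = (1/20)[1*(12)*conj(1) + 1*(4)*conj(1) + 2*(4 + 2*sqrt(5))*conj(1) + 2*(2)*conj(1) + 2*(4 - 2*sqrt(5))*conj(1) + 2*(2)*conj(1) + 5*(-2)*conj(1) + 5*(-2)*conj(1)]
      = (1/20)[(12) + (4) + (8 + 4*sqrt(5)) + (4) + (8 - 4*sqrt(5)) + (4) + (-10) + (-10)] = 20/20 = 1
  <chi_rho, chi_2> = (1/20)[1*(12)*conj(1) + 1*(4)*conj(1) + 2*(4 + 2*sqrt(5))*conj(1) + 2*(2)*conj(1) + 2*(4 - 2*sqrt(5))*conj(1) + 2*(2)*conj(1) + 5*(-2)*conj(-1) + 5*(-2)*conj(-1)]
      = (1/20)[(12) + (4) + (8 + 4*sqrt(5)) + (4) + (8 - 4*sqrt(5)) + (4) + (10) + (10)] = 60/20 = 3
  <chi_rho, chi_3> = (1/20)[1*(12)*conj(1) + 1*(4)*conj(-1) + 2*(4 + 2*sqrt(5))*conj(-1) + 2*(2)*conj(1) + 2*(4 - 2*sqrt(5))*conj(-1) + 2*(2)*conj(1) + 5*(-2)*conj(1) + 5*(-2)*conj(-1)]
      = (1/20)[(12) + (-4) + (-4*sqrt(5) - 8) + (4) + (-8 + 4*sqrt(5)) + (4) + (-10) + (10)] = 0/20 = 0
  <chi_rho, chi_4> = (1/20)[1*(12)*conj(1) + 1*(4)*conj(-1) + 2*(4 + 2*sqrt(5))*conj(-1) + 2*(2)*conj(1) + 2*(4 - 2*sqrt(5))*conj(-1) + 2*(2)*conj(1) + 5*(-2)*conj(-1) + 5*(-2)*conj(1)]
      = (1/20)[(12) + (-4) + (-4*sqrt(5) - 8) + (4) + (-8 + 4*sqrt(5)) + (4) + (10) + (-10)] = 0/20 = 0
  <chi_rho, chi_5> = (1/20)[1*(12)*conj(2) + 1*(4)*conj(-2) + 2*(4 + 2*sqrt(5))*conj(1/2 + sqrt(5)/2) + 2*(2)*conj(-1/2 + sqrt(5)/2) + 2*(4 - 2*sqrt(5))*conj(1/2 - sqrt(5)/2) + 2*(2)*conj(-sqrt(5)/2 - 1/2) + 5*(-2)*conj(0) + 5*(-2)*conj(0)]
      = (1/20)[(24) + (-8) + (6*sqrt(5) + 14) + (-2 + 2*sqrt(5)) + (14 - 6*sqrt(5)) + (-2*sqrt(5) - 2) + (0) + (0)] = 40/20 = 2
  <chi_rho, chi_6> = (1/20)[1*(12)*conj(2) + 1*(4)*conj(2) + 2*(4 + 2*sqrt(5))*conj(-1/2 + sqrt(5)/2) + 2*(2)*conj(-sqrt(5)/2 - 1/2) + 2*(4 - 2*sqrt(5))*conj(-sqrt(5)/2 - 1/2) + 2*(2)*conj(-1/2 + sqrt(5)/2) + 5*(-2)*conj(0) + 5*(-2)*conj(0)]
      = (1/20)[(24) + (8) + (2*sqrt(5) + 6) + (-2*sqrt(5) - 2) + (6 - 2*sqrt(5)) + (-2 + 2*sqrt(5)) + (0) + (0)] = 40/20 = 2
  <chi_rho, chi_7> = (1/20)[1*(12)*conj(2) + 1*(4)*conj(-2) + 2*(4 + 2*sqrt(5))*conj(1/2 - sqrt(5)/2) + 2*(2)*conj(-sqrt(5)/2 - 1/2) + 2*(4 - 2*sqrt(5))*conj(1/2 + sqrt(5)/2) + 2*(2)*conj(-1/2 + sqrt(5)/2) + 5*(-2)*conj(0) + 5*(-2)*conj(0)]
      = (1/20)[(24) + (-8) + (-6 - 2*sqrt(5)) + (-2*sqrt(5) - 2) + (-6 + 2*sqrt(5)) + (-2 + 2*sqrt(5)) + (0) + (0)] = 0/20 = 0
  <chi_rho, chi_8> = (1/20)[1*(12)*conj(2) + 1*(4)*conj(2) + 2*(4 + 2*sqrt(5))*conj(-sqrt(5)/2 - 1/2) + 2*(2)*conj(-1/2 + sqrt(5)/2) + 2*(4 - 2*sqrt(5))*conj(-1/2 + sqrt(5)/2) + 2*(2)*conj(-sqrt(5)/2 - 1/2) + 5*(-2)*conj(0) + 5*(-2)*conj(0)]
      = (1/20)[(24) + (8) + (-14 - 6*sqrt(5)) + (-2 + 2*sqrt(5)) + (-14 + 6*sqrt(5)) + (-2*sqrt(5) - 2) + (0) + (0)] = 0/20 = 0
Dimension check: dim(rho) = sum (mult * dim) = 1*1 + 3*1 + 0*1 + 0*1 + 2*2 + 2*2 + 0*2 + 0*2 = 12 = chi_rho(e) = 12.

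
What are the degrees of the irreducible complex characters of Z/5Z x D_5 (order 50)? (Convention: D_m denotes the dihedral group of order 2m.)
Dimensions: 1, 1, 1, 1, 1, 1, 1, 1, 1, 1, 2, 2, 2, 2, 2, 2, 2, 2, 2, 2

There are 20 irreducibles (= number of conjugacy classes). Their dimensions d_i satisfy sum d_i^2 = |G| = 50: 1 + 1 + 1 + 1 + 1 + 1 + 1 + 1 + 1 + 1 + 4 + 4 + 4 + 4 + 4 + 4 + 4 + 4 + 4 + 4 = 50. (For the product with Z/5Z: each of the 5 1-dim characters of Z/5Z tensors with each irrep of D_5, giving 5 copies of each D_5-dimension.)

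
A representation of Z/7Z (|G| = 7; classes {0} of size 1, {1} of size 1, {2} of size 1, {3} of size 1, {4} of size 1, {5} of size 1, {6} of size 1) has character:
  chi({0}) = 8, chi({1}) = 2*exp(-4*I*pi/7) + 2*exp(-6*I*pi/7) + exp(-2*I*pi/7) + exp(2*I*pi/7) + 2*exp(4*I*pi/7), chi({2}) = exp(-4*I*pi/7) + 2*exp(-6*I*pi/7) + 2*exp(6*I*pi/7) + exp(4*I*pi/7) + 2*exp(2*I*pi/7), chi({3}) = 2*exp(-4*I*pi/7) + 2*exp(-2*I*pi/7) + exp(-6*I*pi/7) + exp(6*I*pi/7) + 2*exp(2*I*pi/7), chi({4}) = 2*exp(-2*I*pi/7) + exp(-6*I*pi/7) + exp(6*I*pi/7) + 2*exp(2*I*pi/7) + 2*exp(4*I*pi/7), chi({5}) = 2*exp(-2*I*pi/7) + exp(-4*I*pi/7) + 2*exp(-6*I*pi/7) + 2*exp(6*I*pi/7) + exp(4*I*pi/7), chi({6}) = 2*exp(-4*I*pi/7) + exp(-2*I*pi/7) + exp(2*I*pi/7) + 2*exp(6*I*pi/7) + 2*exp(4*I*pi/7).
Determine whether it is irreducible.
Not irreducible (reducible): <chi, chi> = 14 > 1.

Details: <chi, chi> = (1/|G|) sum_C |C| * |chi(C)|^2 = (1/7)[1*|8|^2 + 1*|2*exp(-4*I*pi/7) + 2*exp(-6*I*pi/7) + exp(-2*I*pi/7) + exp(2*I*pi/7) + 2*exp(4*I*pi/7)|^2 + 1*|exp(-4*I*pi/7) + 2*exp(-6*I*pi/7) + 2*exp(6*I*pi/7) + exp(4*I*pi/7) + 2*exp(2*I*pi/7)|^2 + 1*|2*exp(-4*I*pi/7) + 2*exp(-2*I*pi/7) + exp(-6*I*pi/7) + exp(6*I*pi/7) + 2*exp(2*I*pi/7)|^2 + 1*|2*exp(-2*I*pi/7) + exp(-6*I*pi/7) + exp(6*I*pi/7) + 2*exp(2*I*pi/7) + 2*exp(4*I*pi/7)|^2 + 1*|2*exp(-2*I*pi/7) + exp(-4*I*pi/7) + 2*exp(-6*I*pi/7) + 2*exp(6*I*pi/7) + exp(4*I*pi/7)|^2 + 1*|2*exp(-4*I*pi/7) + exp(-2*I*pi/7) + exp(2*I*pi/7) + 2*exp(6*I*pi/7) + 2*exp(4*I*pi/7)|^2]
  = (1/7)[(64) + (14 + 7*exp(-4*I*pi/7) + 8*exp(-2*I*pi/7) + 10*exp(-6*I*pi/7) + 10*exp(6*I*pi/7) + 8*exp(2*I*pi/7) + 7*exp(4*I*pi/7)) + (14 + 10*exp(-2*I*pi/7) + 8*exp(-4*I*pi/7) + 7*exp(-6*I*pi/7) + 7*exp(6*I*pi/7) + 8*exp(4*I*pi/7) + 10*exp(2*I*pi/7)) + (14 + 10*exp(-4*I*pi/7) + 7*exp(-2*I*pi/7) + 8*exp(-6*I*pi/7) + 8*exp(6*I*pi/7) + 7*exp(2*I*pi/7) + 10*exp(4*I*pi/7)) + (14 + 10*exp(-4*I*pi/7) + 7*exp(-2*I*pi/7) + 8*exp(-6*I*pi/7) + 8*exp(6*I*pi/7) + 7*exp(2*I*pi/7) + 10*exp(4*I*pi/7)) + (14 + 10*exp(-2*I*pi/7) + 8*exp(-4*I*pi/7) + 7*exp(-6*I*pi/7) + 7*exp(6*I*pi/7) + 8*exp(4*I*pi/7) + 10*exp(2*I*pi/7)) + (14 + 7*exp(-4*I*pi/7) + 8*exp(-2*I*pi/7) + 10*exp(-6*I*pi/7) + 10*exp(6*I*pi/7) + 8*exp(2*I*pi/7) + 7*exp(4*I*pi/7))] = 98/7 = 14.
(Exp terms are combined using exp(i*s)*conj(exp(i*t)) = exp(i*(s-t)), and sums of them are collapsed using the identity that for every m > 1 the m distinct m-th roots of unity sum to 0, e.g. 1 + exp(2*I*pi/3) + exp(-2*I*pi/3) = 0.)
A character is irreducible iff <chi, chi> = 1, so this representation is reducible.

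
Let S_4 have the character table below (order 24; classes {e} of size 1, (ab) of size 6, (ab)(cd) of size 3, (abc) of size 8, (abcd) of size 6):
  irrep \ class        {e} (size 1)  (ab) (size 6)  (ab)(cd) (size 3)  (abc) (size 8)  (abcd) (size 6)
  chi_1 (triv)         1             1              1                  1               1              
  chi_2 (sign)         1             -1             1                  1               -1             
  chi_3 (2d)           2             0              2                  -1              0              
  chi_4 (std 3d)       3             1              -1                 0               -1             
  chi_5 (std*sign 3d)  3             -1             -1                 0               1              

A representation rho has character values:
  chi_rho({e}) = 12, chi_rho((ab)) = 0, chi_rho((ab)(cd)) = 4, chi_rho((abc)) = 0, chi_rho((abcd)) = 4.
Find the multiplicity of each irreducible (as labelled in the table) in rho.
Multiplicities: chi_1: 2, chi_2: 0, chi_3: 2, chi_4: 0, chi_5: 2.

Use <chi_rho, chi> = (1/|G|) sum_C |C| * chi_rho(C) * conj(chi(C)) with |G| = 24 for each irreducible chi in the table:
  <chi_rho, chi_1> = (1/24)[1*(12)*conj(1) + 6*(0)*conj(1) + 3*(4)*conj(1) + 8*(0)*conj(1) + 6*(4)*conj(1)]
      = (1/24)[(12) + (0) + (12) + (0) + (24)] = 48/24 = 2
  <chi_rho, chi_2> = (1/24)[1*(12)*conj(1) + 6*(0)*conj(-1) + 3*(4)*conj(1) + 8*(0)*conj(1) + 6*(4)*conj(-1)]
      = (1/24)[(12) + (0) + (12) + (0) + (-24)] = 0/24 = 0
  <chi_rho, chi_3> = (1/24)[1*(12)*conj(2) + 6*(0)*conj(0) + 3*(4)*conj(2) + 8*(0)*conj(-1) + 6*(4)*conj(0)]
      = (1/24)[(24) + (0) + (24) + (0) + (0)] = 48/24 = 2
  <chi_rho, chi_4> = (1/24)[1*(12)*conj(3) + 6*(0)*conj(1) + 3*(4)*conj(-1) + 8*(0)*conj(0) + 6*(4)*conj(-1)]
      = (1/24)[(36) + (0) + (-12) + (0) + (-24)] = 0/24 = 0
  <chi_rho, chi_5> = (1/24)[1*(12)*conj(3) + 6*(0)*conj(-1) + 3*(4)*conj(-1) + 8*(0)*conj(0) + 6*(4)*conj(1)]
      = (1/24)[(36) + (0) + (-12) + (0) + (24)] = 48/24 = 2
Dimension check: dim(rho) = sum (mult * dim) = 2*1 + 0*1 + 2*2 + 0*3 + 2*3 = 12 = chi_rho(e) = 12.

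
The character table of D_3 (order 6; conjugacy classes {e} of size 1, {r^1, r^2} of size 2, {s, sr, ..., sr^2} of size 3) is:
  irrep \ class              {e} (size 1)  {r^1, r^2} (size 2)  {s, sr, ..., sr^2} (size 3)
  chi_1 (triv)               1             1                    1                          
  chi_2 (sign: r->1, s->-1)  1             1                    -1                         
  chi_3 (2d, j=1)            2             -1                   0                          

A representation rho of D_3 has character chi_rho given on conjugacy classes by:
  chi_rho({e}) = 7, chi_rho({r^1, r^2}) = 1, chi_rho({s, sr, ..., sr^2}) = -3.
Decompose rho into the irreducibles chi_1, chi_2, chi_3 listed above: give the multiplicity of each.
Multiplicities: chi_1: 0, chi_2: 3, chi_3: 2.

Use <chi_rho, chi> = (1/|G|) sum_C |C| * chi_rho(C) * conj(chi(C)) with |G| = 6 for each irreducible chi in the table:
  <chi_rho, chi_1> = (1/6)[1*(7)*conj(1) + 2*(1)*conj(1) + 3*(-3)*conj(1)]
      = (1/6)[(7) + (2) + (-9)] = 0/6 = 0
  <chi_rho, chi_2> = (1/6)[1*(7)*conj(1) + 2*(1)*conj(1) + 3*(-3)*conj(-1)]
      = (1/6)[(7) + (2) + (9)] = 18/6 = 3
  <chi_rho, chi_3> = (1/6)[1*(7)*conj(2) + 2*(1)*conj(-1) + 3*(-3)*conj(0)]
      = (1/6)[(14) + (-2) + (0)] = 12/6 = 2
Dimension check: dim(rho) = sum (mult * dim) = 0*1 + 3*1 + 2*2 = 7 = chi_rho(e) = 7.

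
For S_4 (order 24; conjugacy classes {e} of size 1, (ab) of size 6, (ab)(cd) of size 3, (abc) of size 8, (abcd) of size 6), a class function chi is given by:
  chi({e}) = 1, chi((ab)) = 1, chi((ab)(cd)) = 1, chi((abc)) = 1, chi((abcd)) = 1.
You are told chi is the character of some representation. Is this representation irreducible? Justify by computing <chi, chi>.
Irreducible: <chi, chi> = 1.

Argument: <chi, chi> = (1/|G|) sum_C |C| * |chi(C)|^2 = (1/24)[1*|1|^2 + 6*|1|^2 + 3*|1|^2 + 8*|1|^2 + 6*|1|^2]
  = (1/24)[(1) + (6) + (3) + (8) + (6)] = 24/24 = 1.
A character is irreducible iff <chi, chi> = 1, so this representation is irreducible.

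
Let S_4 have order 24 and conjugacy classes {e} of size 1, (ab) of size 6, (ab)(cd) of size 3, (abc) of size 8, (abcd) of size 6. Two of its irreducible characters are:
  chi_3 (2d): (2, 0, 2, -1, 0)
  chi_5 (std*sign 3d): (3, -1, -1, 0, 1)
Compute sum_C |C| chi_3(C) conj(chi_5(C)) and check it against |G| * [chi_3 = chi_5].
Sum = 0; so <chi_3, chi_5> = 0 (distinct irreducibles are orthogonal).

Compute term by term over conjugacy classes (|C| * chi_3(C) * conj(chi_5(C))):
  1*(2)*conj(3) + 6*(0)*conj(-1) + 3*(2)*conj(-1) + 8*(-1)*conj(0) + 6*(0)*conj(1)
  = (6) + (0) + (-6) + (0) + (0)
  = 0.
Dividing by |G| = 24 gives 0/24 = 0, matching the row-orthogonality relation <chi_3, chi_5> = [chi_3 = chi_5].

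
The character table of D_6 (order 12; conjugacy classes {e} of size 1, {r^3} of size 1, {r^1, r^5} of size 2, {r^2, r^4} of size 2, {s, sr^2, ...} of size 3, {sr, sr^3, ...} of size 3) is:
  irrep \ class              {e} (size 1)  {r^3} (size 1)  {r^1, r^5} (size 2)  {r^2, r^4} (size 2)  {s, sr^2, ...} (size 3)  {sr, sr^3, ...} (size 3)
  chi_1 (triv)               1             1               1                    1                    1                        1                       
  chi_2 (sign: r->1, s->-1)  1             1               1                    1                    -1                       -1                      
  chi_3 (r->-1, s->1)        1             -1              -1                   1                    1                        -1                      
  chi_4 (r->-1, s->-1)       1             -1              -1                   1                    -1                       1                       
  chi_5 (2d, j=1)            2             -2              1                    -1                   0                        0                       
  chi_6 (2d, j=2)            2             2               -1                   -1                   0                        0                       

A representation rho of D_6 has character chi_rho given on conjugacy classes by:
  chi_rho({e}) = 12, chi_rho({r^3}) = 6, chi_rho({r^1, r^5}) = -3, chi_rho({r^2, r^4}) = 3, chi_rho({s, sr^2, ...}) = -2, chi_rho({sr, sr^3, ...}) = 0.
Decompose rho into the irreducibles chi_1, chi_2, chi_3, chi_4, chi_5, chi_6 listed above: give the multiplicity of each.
Multiplicities: chi_1: 1, chi_2: 2, chi_3: 1, chi_4: 2, chi_5: 0, chi_6: 3.

Working: Use <chi_rho, chi> = (1/|G|) sum_C |C| * chi_rho(C) * conj(chi(C)) with |G| = 12 for each irreducible chi in the table:
  <chi_rho, chi_1> = (1/12)[1*(12)*conj(1) + 1*(6)*conj(1) + 2*(-3)*conj(1) + 2*(3)*conj(1) + 3*(-2)*conj(1) + 3*(0)*conj(1)]
      = (1/12)[(12) + (6) + (-6) + (6) + (-6) + (0)] = 12/12 = 1
  <chi_rho, chi_2> = (1/12)[1*(12)*conj(1) + 1*(6)*conj(1) + 2*(-3)*conj(1) + 2*(3)*conj(1) + 3*(-2)*conj(-1) + 3*(0)*conj(-1)]
      = (1/12)[(12) + (6) + (-6) + (6) + (6) + (0)] = 24/12 = 2
  <chi_rho, chi_3> = (1/12)[1*(12)*conj(1) + 1*(6)*conj(-1) + 2*(-3)*conj(-1) + 2*(3)*conj(1) + 3*(-2)*conj(1) + 3*(0)*conj(-1)]
      = (1/12)[(12) + (-6) + (6) + (6) + (-6) + (0)] = 12/12 = 1
  <chi_rho, chi_4> = (1/12)[1*(12)*conj(1) + 1*(6)*conj(-1) + 2*(-3)*conj(-1) + 2*(3)*conj(1) + 3*(-2)*conj(-1) + 3*(0)*conj(1)]
      = (1/12)[(12) + (-6) + (6) + (6) + (6) + (0)] = 24/12 = 2
  <chi_rho, chi_5> = (1/12)[1*(12)*conj(2) + 1*(6)*conj(-2) + 2*(-3)*conj(1) + 2*(3)*conj(-1) + 3*(-2)*conj(0) + 3*(0)*conj(0)]
      = (1/12)[(24) + (-12) + (-6) + (-6) + (0) + (0)] = 0/12 = 0
  <chi_rho, chi_6> = (1/12)[1*(12)*conj(2) + 1*(6)*conj(2) + 2*(-3)*conj(-1) + 2*(3)*conj(-1) + 3*(-2)*conj(0) + 3*(0)*conj(0)]
      = (1/12)[(24) + (12) + (6) + (-6) + (0) + (0)] = 36/12 = 3
Dimension check: dim(rho) = sum (mult * dim) = 1*1 + 2*1 + 1*1 + 2*1 + 0*2 + 3*2 = 12 = chi_rho(e) = 12.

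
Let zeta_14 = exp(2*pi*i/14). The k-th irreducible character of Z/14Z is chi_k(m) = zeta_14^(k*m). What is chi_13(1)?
chi_13(1) = zeta_14^13 = exp(-I*pi/7)

Solution. chi_13(1) = zeta_14^(13*1) = zeta_14^13. Since zeta_14^14 = 1, this equals zeta_14^13 = exp(2*pi*i*13/14) = exp(-I*pi/7).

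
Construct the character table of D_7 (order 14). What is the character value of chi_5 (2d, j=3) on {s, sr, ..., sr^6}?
Conjugacy classes: {e} of size 1, {r^1, r^6} of size 2, {r^2, r^5} of size 2, {r^3, r^4} of size 2, {s, sr, ..., sr^6} of size 7.
Character table:
  irrep \ class              {e} (size 1)  {r^1, r^6} (size 2)  {r^2, r^5} (size 2)  {r^3, r^4} (size 2)  {s, sr, ..., sr^6} (size 7)
  chi_1 (triv)               1             1                    1                    1                    1                          
  chi_2 (sign: r->1, s->-1)  1             1                    1                    1                    -1                         
  chi_3 (2d, j=1)            2             2*cos(2*pi/7)        -2*cos(3*pi/7)       -2*cos(pi/7)         0                          
  chi_4 (2d, j=2)            2             -2*cos(3*pi/7)       -2*cos(pi/7)         2*cos(2*pi/7)        0                          
  chi_5 (2d, j=3)            2             -2*cos(pi/7)         2*cos(2*pi/7)        -2*cos(3*pi/7)       0                          

Spot check: chi_5 (2d, j=3) on {s, sr, ..., sr^6} = 0.

D_7 has order 2*7 = 14 with 5 conjugacy classes, hence 5 irreducibles. Sum of squared dims 1 + 1 + 4 + 4 + 4 = 14 = |G|. Linear characters come from the abelianisation; the 2-dimensional irreps have character r^k -> 2*cos(2*pi*j*k/7), reflections -> 0.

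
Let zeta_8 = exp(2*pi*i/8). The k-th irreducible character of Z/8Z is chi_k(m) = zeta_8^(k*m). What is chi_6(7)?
chi_6(7) = zeta_8^42 = I

Justification: chi_6(7) = zeta_8^(6*7) = zeta_8^42. Since zeta_8^8 = 1, this equals zeta_8^2 = exp(2*pi*i*2/8) = I.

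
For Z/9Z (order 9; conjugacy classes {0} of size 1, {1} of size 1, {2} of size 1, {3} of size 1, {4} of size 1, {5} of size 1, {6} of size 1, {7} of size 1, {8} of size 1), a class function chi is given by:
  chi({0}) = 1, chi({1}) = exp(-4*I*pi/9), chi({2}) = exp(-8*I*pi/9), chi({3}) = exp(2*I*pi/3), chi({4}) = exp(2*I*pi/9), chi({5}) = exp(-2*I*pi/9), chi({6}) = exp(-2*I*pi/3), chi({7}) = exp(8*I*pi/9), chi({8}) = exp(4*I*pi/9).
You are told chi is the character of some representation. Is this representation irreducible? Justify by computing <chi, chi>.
Irreducible: <chi, chi> = 1.

Derivation: <chi, chi> = (1/|G|) sum_C |C| * |chi(C)|^2 = (1/9)[1*|1|^2 + 1*|exp(-4*I*pi/9)|^2 + 1*|exp(-8*I*pi/9)|^2 + 1*|exp(2*I*pi/3)|^2 + 1*|exp(2*I*pi/9)|^2 + 1*|exp(-2*I*pi/9)|^2 + 1*|exp(-2*I*pi/3)|^2 + 1*|exp(8*I*pi/9)|^2 + 1*|exp(4*I*pi/9)|^2]
  = (1/9)[(1) + (1) + (1) + (1) + (1) + (1) + (1) + (1) + (1)] = 9/9 = 1.
(Exp terms are combined using exp(i*s)*conj(exp(i*t)) = exp(i*(s-t)), and sums of them are collapsed using the identity that for every m > 1 the m distinct m-th roots of unity sum to 0, e.g. 1 + exp(2*I*pi/3) + exp(-2*I*pi/3) = 0.)
A character is irreducible iff <chi, chi> = 1, so this representation is irreducible.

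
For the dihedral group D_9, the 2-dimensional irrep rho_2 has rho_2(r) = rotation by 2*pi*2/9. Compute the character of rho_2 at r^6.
chi_{rho_2}(r^6) = 2*cos(2*pi*2*6/9) = -1

Working: rho_2(r^6) is rotation by angle 2*pi*2*6/9, whose trace is 2*cos(2*pi*2*6/9) = -1.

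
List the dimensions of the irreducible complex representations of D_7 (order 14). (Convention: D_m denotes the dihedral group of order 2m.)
Dimensions: 1, 1, 2, 2, 2

Derivation: There are 5 irreducibles (= number of conjugacy classes). Their dimensions d_i satisfy sum d_i^2 = |G| = 14: 1 + 1 + 4 + 4 + 4 = 14.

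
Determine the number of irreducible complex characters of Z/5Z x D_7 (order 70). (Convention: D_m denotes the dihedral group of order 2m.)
25

Working: The number of irreducible complex representations of a finite group equals its number of conjugacy classes. For a direct product, #classes(G x H) = #classes(G) * #classes(H). Z/5Z has 5 classes (abelian), D_7 has 5 classes, so 5 * 5 = 25, so Z/5Z x D_7 (order 70) has exactly 25 irreducible complex representations.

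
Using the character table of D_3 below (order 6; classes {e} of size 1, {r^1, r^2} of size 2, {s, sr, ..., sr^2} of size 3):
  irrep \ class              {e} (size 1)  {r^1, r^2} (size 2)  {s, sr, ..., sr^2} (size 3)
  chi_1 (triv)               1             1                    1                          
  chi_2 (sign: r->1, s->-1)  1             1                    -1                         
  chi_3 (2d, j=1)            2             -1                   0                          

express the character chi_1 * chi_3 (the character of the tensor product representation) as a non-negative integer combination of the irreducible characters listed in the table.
chi_1 tensor chi_3 = chi_3 (all other irreducibles have multiplicity 0).

The character of a tensor product is the pointwise product (chi_1 * chi_3)(C) = chi_1(C) * chi_3(C):
  {e}: (1)*(2), {r^1, r^2}: (1)*(-1), {s, sr, ..., sr^2}: (1)*(0)
so (chi_1 * chi_3) takes values
  {e} -> 2, {r^1, r^2} -> -1, {s, sr, ..., sr^2} -> 0.
Now take the inner product of this character with each irreducible chi from the table, <chi_1*chi_3, chi> = (1/6) sum_C |C| (chi_1*chi_3)(C) conj(chi(C)):
  <chi_1*chi_3, chi_1> = (1/6)[1*(2)*conj(1) + 2*(-1)*conj(1) + 3*(0)*conj(1)]
      = (1/6)[(2) + (-2) + (0)] = 0/6 = 0
  <chi_1*chi_3, chi_2> = (1/6)[1*(2)*conj(1) + 2*(-1)*conj(1) + 3*(0)*conj(-1)]
      = (1/6)[(2) + (-2) + (0)] = 0/6 = 0
  <chi_1*chi_3, chi_3> = (1/6)[1*(2)*conj(2) + 2*(-1)*conj(-1) + 3*(0)*conj(0)]
      = (1/6)[(4) + (2) + (0)] = 6/6 = 1
Hence the multiplicities are chi_3: 1. Dimension check: dim(chi_1)*dim(chi_3) = 1*2 = 2 and sum (mult * dim) = 1*2 = 2.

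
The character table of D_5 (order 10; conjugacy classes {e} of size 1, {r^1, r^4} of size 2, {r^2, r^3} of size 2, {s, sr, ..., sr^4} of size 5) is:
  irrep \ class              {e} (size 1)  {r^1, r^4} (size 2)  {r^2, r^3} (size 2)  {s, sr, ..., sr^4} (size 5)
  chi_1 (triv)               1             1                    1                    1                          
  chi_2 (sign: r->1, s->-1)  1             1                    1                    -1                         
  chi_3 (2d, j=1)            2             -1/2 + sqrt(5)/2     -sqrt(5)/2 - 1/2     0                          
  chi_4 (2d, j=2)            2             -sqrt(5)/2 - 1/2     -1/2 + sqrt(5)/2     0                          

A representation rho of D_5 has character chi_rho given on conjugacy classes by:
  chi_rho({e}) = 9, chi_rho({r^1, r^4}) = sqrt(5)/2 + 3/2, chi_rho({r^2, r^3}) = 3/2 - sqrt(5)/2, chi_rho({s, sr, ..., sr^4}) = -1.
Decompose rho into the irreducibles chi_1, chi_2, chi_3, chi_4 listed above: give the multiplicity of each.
Multiplicities: chi_1: 1, chi_2: 2, chi_3: 2, chi_4: 1.

Argument: Use <chi_rho, chi> = (1/|G|) sum_C |C| * chi_rho(C) * conj(chi(C)) with |G| = 10 for each irreducible chi in the table:
  <chi_rho, chi_1> = (1/10)[1*(9)*conj(1) + 2*(sqrt(5)/2 + 3/2)*conj(1) + 2*(3/2 - sqrt(5)/2)*conj(1) + 5*(-1)*conj(1)]
      = (1/10)[(9) + (sqrt(5) + 3) + (3 - sqrt(5)) + (-5)] = 10/10 = 1
  <chi_rho, chi_2> = (1/10)[1*(9)*conj(1) + 2*(sqrt(5)/2 + 3/2)*conj(1) + 2*(3/2 - sqrt(5)/2)*conj(1) + 5*(-1)*conj(-1)]
      = (1/10)[(9) + (sqrt(5) + 3) + (3 - sqrt(5)) + (5)] = 20/10 = 2
  <chi_rho, chi_3> = (1/10)[1*(9)*conj(2) + 2*(sqrt(5)/2 + 3/2)*conj(-1/2 + sqrt(5)/2) + 2*(3/2 - sqrt(5)/2)*conj(-sqrt(5)/2 - 1/2) + 5*(-1)*conj(0)]
      = (1/10)[(18) + (1 + sqrt(5)) + (1 - sqrt(5)) + (0)] = 20/10 = 2
  <chi_rho, chi_4> = (1/10)[1*(9)*conj(2) + 2*(sqrt(5)/2 + 3/2)*conj(-sqrt(5)/2 - 1/2) + 2*(3/2 - sqrt(5)/2)*conj(-1/2 + sqrt(5)/2) + 5*(-1)*conj(0)]
      = (1/10)[(18) + (-2*sqrt(5) - 4) + (-4 + 2*sqrt(5)) + (0)] = 10/10 = 1
Dimension check: dim(rho) = sum (mult * dim) = 1*1 + 2*1 + 2*2 + 1*2 = 9 = chi_rho(e) = 9.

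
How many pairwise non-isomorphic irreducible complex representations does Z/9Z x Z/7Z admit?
63

Details: The number of irreducible complex representations of a finite group equals its number of conjugacy classes. Z/9Z x Z/7Z is abelian of order 63, so every element is its own conjugacy class: 63 classes, so Z/9Z x Z/7Z (order 63) has exactly 63 irreducible complex representations.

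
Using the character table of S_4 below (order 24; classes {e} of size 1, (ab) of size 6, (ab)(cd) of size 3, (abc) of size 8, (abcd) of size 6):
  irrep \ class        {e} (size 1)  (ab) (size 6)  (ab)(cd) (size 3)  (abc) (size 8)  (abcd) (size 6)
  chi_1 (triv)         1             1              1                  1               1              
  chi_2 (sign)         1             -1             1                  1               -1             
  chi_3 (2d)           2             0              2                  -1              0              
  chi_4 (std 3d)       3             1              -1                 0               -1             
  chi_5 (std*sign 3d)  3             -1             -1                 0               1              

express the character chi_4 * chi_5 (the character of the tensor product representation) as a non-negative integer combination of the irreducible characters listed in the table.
chi_4 tensor chi_5 = chi_2 + chi_3 + chi_4 + chi_5 (all other irreducibles have multiplicity 0).

Explanation: The character of a tensor product is the pointwise product (chi_4 * chi_5)(C) = chi_4(C) * chi_5(C):
  {e}: (3)*(3), (ab): (1)*(-1), (ab)(cd): (-1)*(-1), (abc): (0)*(0), (abcd): (-1)*(1)
so (chi_4 * chi_5) takes values
  {e} -> 9, (ab) -> -1, (ab)(cd) -> 1, (abc) -> 0, (abcd) -> -1.
Now take the inner product of this character with each irreducible chi from the table, <chi_4*chi_5, chi> = (1/24) sum_C |C| (chi_4*chi_5)(C) conj(chi(C)):
  <chi_4*chi_5, chi_1> = (1/24)[1*(9)*conj(1) + 6*(-1)*conj(1) + 3*(1)*conj(1) + 8*(0)*conj(1) + 6*(-1)*conj(1)]
      = (1/24)[(9) + (-6) + (3) + (0) + (-6)] = 0/24 = 0
  <chi_4*chi_5, chi_2> = (1/24)[1*(9)*conj(1) + 6*(-1)*conj(-1) + 3*(1)*conj(1) + 8*(0)*conj(1) + 6*(-1)*conj(-1)]
      = (1/24)[(9) + (6) + (3) + (0) + (6)] = 24/24 = 1
  <chi_4*chi_5, chi_3> = (1/24)[1*(9)*conj(2) + 6*(-1)*conj(0) + 3*(1)*conj(2) + 8*(0)*conj(-1) + 6*(-1)*conj(0)]
      = (1/24)[(18) + (0) + (6) + (0) + (0)] = 24/24 = 1
  <chi_4*chi_5, chi_4> = (1/24)[1*(9)*conj(3) + 6*(-1)*conj(1) + 3*(1)*conj(-1) + 8*(0)*conj(0) + 6*(-1)*conj(-1)]
      = (1/24)[(27) + (-6) + (-3) + (0) + (6)] = 24/24 = 1
  <chi_4*chi_5, chi_5> = (1/24)[1*(9)*conj(3) + 6*(-1)*conj(-1) + 3*(1)*conj(-1) + 8*(0)*conj(0) + 6*(-1)*conj(1)]
      = (1/24)[(27) + (6) + (-3) + (0) + (-6)] = 24/24 = 1
Hence the multiplicities are chi_2: 1, chi_3: 1, chi_4: 1, chi_5: 1. Dimension check: dim(chi_4)*dim(chi_5) = 3*3 = 9 and sum (mult * dim) = 1*1 + 1*2 + 1*3 + 1*3 = 9.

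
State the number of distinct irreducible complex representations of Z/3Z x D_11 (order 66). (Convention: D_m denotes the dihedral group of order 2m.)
21

The number of irreducible complex representations of a finite group equals its number of conjugacy classes. For a direct product, #classes(G x H) = #classes(G) * #classes(H). Z/3Z has 3 classes (abelian), D_11 has 7 classes, so 3 * 7 = 21, so Z/3Z x D_11 (order 66) has exactly 21 irreducible complex representations.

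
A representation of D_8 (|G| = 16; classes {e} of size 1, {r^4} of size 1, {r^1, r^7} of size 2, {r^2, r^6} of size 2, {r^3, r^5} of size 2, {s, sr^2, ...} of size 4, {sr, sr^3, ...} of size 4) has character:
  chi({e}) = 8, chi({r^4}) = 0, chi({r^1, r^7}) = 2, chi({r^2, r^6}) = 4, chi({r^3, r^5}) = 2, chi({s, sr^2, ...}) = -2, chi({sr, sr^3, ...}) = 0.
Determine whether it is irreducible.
Not irreducible (reducible): <chi, chi> = 8 > 1.

Proof sketch: <chi, chi> = (1/|G|) sum_C |C| * |chi(C)|^2 = (1/16)[1*|8|^2 + 1*|0|^2 + 2*|2|^2 + 2*|4|^2 + 2*|2|^2 + 4*|-2|^2 + 4*|0|^2]
  = (1/16)[(64) + (0) + (8) + (32) + (8) + (16) + (0)] = 128/16 = 8.
A character is irreducible iff <chi, chi> = 1, so this representation is reducible.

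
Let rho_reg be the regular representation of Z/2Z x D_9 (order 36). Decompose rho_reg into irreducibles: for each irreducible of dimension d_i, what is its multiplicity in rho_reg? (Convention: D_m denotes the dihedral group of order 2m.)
Each irreducible V_i of dimension d_i appears with multiplicity d_i, i.e. rho_reg = (direct sum over all irreducibles V_i) d_i V_i. The irreducible dimensions for Z/2Z x D_9 are 1, 1, 1, 1, 2, 2, 2, 2, 2, 2, 2, 2: 4 irreducibles of dimension 1, each with multiplicity 1; 8 irreducibles of dimension 2, each with multiplicity 2. Total dimension 4*1*1 + 8*2*2 = 36 = |G|.

Working: General theorem: in the regular representation of a finite group G, each irreducible appears with multiplicity equal to its dimension. Check: dim(rho_reg) = sum d_i^2 = 1 + 1 + 1 + 1 + 4 + 4 + 4 + 4 + 4 + 4 + 4 + 4 = 36 = |G|.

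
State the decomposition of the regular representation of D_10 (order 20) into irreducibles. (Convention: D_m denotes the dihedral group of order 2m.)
Each irreducible V_i of dimension d_i appears with multiplicity d_i, i.e. rho_reg = (direct sum over all irreducibles V_i) d_i V_i. The irreducible dimensions for D_10 are 1, 1, 1, 1, 2, 2, 2, 2: 4 irreducibles of dimension 1, each with multiplicity 1; 4 irreducibles of dimension 2, each with multiplicity 2. Total dimension 4*1*1 + 4*2*2 = 20 = |G|.

Reasoning: General theorem: in the regular representation of a finite group G, each irreducible appears with multiplicity equal to its dimension. Check: dim(rho_reg) = sum d_i^2 = 1 + 1 + 1 + 1 + 4 + 4 + 4 + 4 = 20 = |G|.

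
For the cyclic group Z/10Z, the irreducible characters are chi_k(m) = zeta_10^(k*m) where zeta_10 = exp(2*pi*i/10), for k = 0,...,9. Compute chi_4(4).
chi_4(4) = zeta_10^16 = exp(-4*I*pi/5)

Explanation: chi_4(4) = zeta_10^(4*4) = zeta_10^16. Since zeta_10^10 = 1, this equals zeta_10^6 = exp(2*pi*i*6/10) = exp(-4*I*pi/5).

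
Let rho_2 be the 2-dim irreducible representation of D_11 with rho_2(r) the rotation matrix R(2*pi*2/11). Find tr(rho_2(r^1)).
chi_{rho_2}(r^1) = 2*cos(2*pi*2*1/11) = 2*cos(4*pi/11)

rho_2(r^1) is rotation by angle 2*pi*2*1/11, whose trace is 2*cos(2*pi*2*1/11) = 2*cos(4*pi/11).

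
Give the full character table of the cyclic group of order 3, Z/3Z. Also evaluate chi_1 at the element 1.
Character table of Z/3Z (irreps indexed chi_0,...,chi_2 with chi_k(m) = zeta_3^(k*m), zeta_3 = exp(2*pi*i/3)):
  irrep \ class  {0} (size 1)  {1} (size 1)    {2} (size 1)  
  chi_0          1             1               1             
  chi_1          1             exp(2*I*pi/3)   exp(-2*I*pi/3)
  chi_2          1             exp(-2*I*pi/3)  exp(2*I*pi/3) 

Spot check: chi_1(1) = zeta_3^(1*1) = zeta_3^1 = exp(2*I*pi/3).

Derivation: Z/3Z is abelian, so all 3 irreducible complex representations are 1-dimensional. They are given by chi_k(m) = zeta_3^(k*m) for k = 0,...,2. Row orthogonality: sum_m chi_k(m) conj(chi_l(m)) = 3 * [k = l].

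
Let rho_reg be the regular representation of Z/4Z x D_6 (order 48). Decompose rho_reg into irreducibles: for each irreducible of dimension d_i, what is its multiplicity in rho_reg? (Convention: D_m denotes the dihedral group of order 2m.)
Each irreducible V_i of dimension d_i appears with multiplicity d_i, i.e. rho_reg = (direct sum over all irreducibles V_i) d_i V_i. The irreducible dimensions for Z/4Z x D_6 are 1, 1, 1, 1, 1, 1, 1, 1, 1, 1, 1, 1, 1, 1, 1, 1, 2, 2, 2, 2, 2, 2, 2, 2: 16 irreducibles of dimension 1, each with multiplicity 1; 8 irreducibles of dimension 2, each with multiplicity 2. Total dimension 16*1*1 + 8*2*2 = 48 = |G|.

Derivation: General theorem: in the regular representation of a finite group G, each irreducible appears with multiplicity equal to its dimension. Check: dim(rho_reg) = sum d_i^2 = 1 + 1 + 1 + 1 + 1 + 1 + 1 + 1 + 1 + 1 + 1 + 1 + 1 + 1 + 1 + 1 + 4 + 4 + 4 + 4 + 4 + 4 + 4 + 4 = 48 = |G|.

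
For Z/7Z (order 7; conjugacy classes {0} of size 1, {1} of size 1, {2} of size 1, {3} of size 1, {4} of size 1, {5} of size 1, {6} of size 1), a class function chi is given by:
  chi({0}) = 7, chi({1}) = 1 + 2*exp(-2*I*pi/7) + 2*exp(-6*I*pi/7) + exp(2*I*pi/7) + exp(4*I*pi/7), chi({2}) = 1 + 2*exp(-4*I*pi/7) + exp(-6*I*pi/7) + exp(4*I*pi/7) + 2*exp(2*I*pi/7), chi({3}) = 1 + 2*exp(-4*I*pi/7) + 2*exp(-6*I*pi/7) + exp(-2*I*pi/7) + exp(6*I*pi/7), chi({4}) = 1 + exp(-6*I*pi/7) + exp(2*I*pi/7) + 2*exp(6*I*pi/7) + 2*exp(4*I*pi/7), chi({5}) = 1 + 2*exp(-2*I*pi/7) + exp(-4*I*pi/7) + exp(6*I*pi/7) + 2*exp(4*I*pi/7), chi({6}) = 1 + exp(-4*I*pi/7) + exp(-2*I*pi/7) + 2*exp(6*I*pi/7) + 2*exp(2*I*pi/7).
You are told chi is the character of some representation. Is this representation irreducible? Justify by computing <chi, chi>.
Not irreducible (reducible): <chi, chi> = 11 > 1.

Details: <chi, chi> = (1/|G|) sum_C |C| * |chi(C)|^2 = (1/7)[1*|7|^2 + 1*|1 + 2*exp(-2*I*pi/7) + 2*exp(-6*I*pi/7) + exp(2*I*pi/7) + exp(4*I*pi/7)|^2 + 1*|1 + 2*exp(-4*I*pi/7) + exp(-6*I*pi/7) + exp(4*I*pi/7) + 2*exp(2*I*pi/7)|^2 + 1*|1 + 2*exp(-4*I*pi/7) + 2*exp(-6*I*pi/7) + exp(-2*I*pi/7) + exp(6*I*pi/7)|^2 + 1*|1 + exp(-6*I*pi/7) + exp(2*I*pi/7) + 2*exp(6*I*pi/7) + 2*exp(4*I*pi/7)|^2 + 1*|1 + 2*exp(-2*I*pi/7) + exp(-4*I*pi/7) + exp(6*I*pi/7) + 2*exp(4*I*pi/7)|^2 + 1*|1 + exp(-4*I*pi/7) + exp(-2*I*pi/7) + 2*exp(6*I*pi/7) + 2*exp(2*I*pi/7)|^2]
  = (1/7)[(49) + (11 + 9*exp(-4*I*pi/7) + 4*exp(-2*I*pi/7) + 6*exp(-6*I*pi/7) + 6*exp(6*I*pi/7) + 4*exp(2*I*pi/7) + 9*exp(4*I*pi/7)) + (11 + 6*exp(-2*I*pi/7) + 9*exp(-6*I*pi/7) + 4*exp(-4*I*pi/7) + 4*exp(4*I*pi/7) + 9*exp(6*I*pi/7) + 6*exp(2*I*pi/7)) + (11 + 9*exp(-2*I*pi/7) + 6*exp(-4*I*pi/7) + 4*exp(-6*I*pi/7) + 4*exp(6*I*pi/7) + 6*exp(4*I*pi/7) + 9*exp(2*I*pi/7)) + (11 + 9*exp(-2*I*pi/7) + 6*exp(-4*I*pi/7) + 4*exp(-6*I*pi/7) + 4*exp(6*I*pi/7) + 6*exp(4*I*pi/7) + 9*exp(2*I*pi/7)) + (11 + 6*exp(-2*I*pi/7) + 9*exp(-6*I*pi/7) + 4*exp(-4*I*pi/7) + 4*exp(4*I*pi/7) + 9*exp(6*I*pi/7) + 6*exp(2*I*pi/7)) + (11 + 9*exp(-4*I*pi/7) + 4*exp(-2*I*pi/7) + 6*exp(-6*I*pi/7) + 6*exp(6*I*pi/7) + 4*exp(2*I*pi/7) + 9*exp(4*I*pi/7))] = 77/7 = 11.
(Exp terms are combined using exp(i*s)*conj(exp(i*t)) = exp(i*(s-t)), and sums of them are collapsed using the identity that for every m > 1 the m distinct m-th roots of unity sum to 0, e.g. 1 + exp(2*I*pi/3) + exp(-2*I*pi/3) = 0.)
A character is irreducible iff <chi, chi> = 1, so this representation is reducible.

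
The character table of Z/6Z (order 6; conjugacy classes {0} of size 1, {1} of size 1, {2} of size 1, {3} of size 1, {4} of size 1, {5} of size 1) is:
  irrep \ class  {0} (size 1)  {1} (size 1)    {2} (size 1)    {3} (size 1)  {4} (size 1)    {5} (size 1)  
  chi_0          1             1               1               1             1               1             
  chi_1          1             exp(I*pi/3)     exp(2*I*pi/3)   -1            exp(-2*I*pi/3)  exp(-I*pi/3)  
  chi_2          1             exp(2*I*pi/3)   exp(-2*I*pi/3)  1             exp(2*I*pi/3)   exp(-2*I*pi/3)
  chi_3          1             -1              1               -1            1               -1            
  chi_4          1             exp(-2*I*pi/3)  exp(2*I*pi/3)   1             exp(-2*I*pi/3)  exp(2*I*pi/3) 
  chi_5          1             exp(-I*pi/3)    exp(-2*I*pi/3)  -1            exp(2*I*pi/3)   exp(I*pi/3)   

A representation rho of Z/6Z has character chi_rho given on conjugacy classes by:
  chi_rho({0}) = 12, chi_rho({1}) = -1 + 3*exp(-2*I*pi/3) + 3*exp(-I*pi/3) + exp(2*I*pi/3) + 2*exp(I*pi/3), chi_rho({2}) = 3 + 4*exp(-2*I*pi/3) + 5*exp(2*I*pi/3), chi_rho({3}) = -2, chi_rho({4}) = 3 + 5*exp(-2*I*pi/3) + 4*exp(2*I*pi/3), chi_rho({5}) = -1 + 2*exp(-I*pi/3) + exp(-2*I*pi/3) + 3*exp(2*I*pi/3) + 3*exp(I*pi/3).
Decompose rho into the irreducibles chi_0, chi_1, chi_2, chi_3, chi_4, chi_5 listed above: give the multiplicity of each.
Multiplicities: chi_0: 1, chi_1: 2, chi_2: 1, chi_3: 2, chi_4: 3, chi_5: 3.

Justification: Use <chi_rho, chi> = (1/|G|) sum_C |C| * chi_rho(C) * conj(chi(C)) with |G| = 6 for each irreducible chi in the table:
  <chi_rho, chi_0> = (1/6)[1*(12)*conj(1) + 1*(-1 + 3*exp(-2*I*pi/3) + 3*exp(-I*pi/3) + exp(2*I*pi/3) + 2*exp(I*pi/3))*conj(1) + 1*(3 + 4*exp(-2*I*pi/3) + 5*exp(2*I*pi/3))*conj(1) + 1*(-2)*conj(1) + 1*(3 + 5*exp(-2*I*pi/3) + 4*exp(2*I*pi/3))*conj(1) + 1*(-1 + 2*exp(-I*pi/3) + exp(-2*I*pi/3) + 3*exp(2*I*pi/3) + 3*exp(I*pi/3))*conj(1)]
      = (1/6)[(12) + (-1 + 3*exp(-2*I*pi/3) + 3*exp(-I*pi/3) + exp(2*I*pi/3) + 2*exp(I*pi/3)) + (3 + 4*exp(-2*I*pi/3) + 5*exp(2*I*pi/3)) + (-2) + (3 + 5*exp(-2*I*pi/3) + 4*exp(2*I*pi/3)) + (-1 + 2*exp(-I*pi/3) + exp(-2*I*pi/3) + 3*exp(2*I*pi/3) + 3*exp(I*pi/3))] = 6/6 = 1
  <chi_rho, chi_1> = (1/6)[1*(12)*conj(1) + 1*(-1 + 3*exp(-2*I*pi/3) + 3*exp(-I*pi/3) + exp(2*I*pi/3) + 2*exp(I*pi/3))*conj(exp(I*pi/3)) + 1*(3 + 4*exp(-2*I*pi/3) + 5*exp(2*I*pi/3))*conj(exp(2*I*pi/3)) + 1*(-2)*conj(-1) + 1*(3 + 5*exp(-2*I*pi/3) + 4*exp(2*I*pi/3))*conj(exp(-2*I*pi/3)) + 1*(-1 + 2*exp(-I*pi/3) + exp(-2*I*pi/3) + 3*exp(2*I*pi/3) + 3*exp(I*pi/3))*conj(exp(-I*pi/3))]
      = (1/6)[(12) + (-1 + 3*exp(-2*I*pi/3) - exp(-I*pi/3) + exp(I*pi/3)) + (5 + 3*exp(-2*I*pi/3) + 4*exp(2*I*pi/3)) + (2) + (5 + 4*exp(-2*I*pi/3) + 3*exp(2*I*pi/3)) + (-1 - exp(I*pi/3) + exp(-I*pi/3) + 3*exp(2*I*pi/3))] = 12/6 = 2
  <chi_rho, chi_2> = (1/6)[1*(12)*conj(1) + 1*(-1 + 3*exp(-2*I*pi/3) + 3*exp(-I*pi/3) + exp(2*I*pi/3) + 2*exp(I*pi/3))*conj(exp(2*I*pi/3)) + 1*(3 + 4*exp(-2*I*pi/3) + 5*exp(2*I*pi/3))*conj(exp(-2*I*pi/3)) + 1*(-2)*conj(1) + 1*(3 + 5*exp(-2*I*pi/3) + 4*exp(2*I*pi/3))*conj(exp(2*I*pi/3)) + 1*(-1 + 2*exp(-I*pi/3) + exp(-2*I*pi/3) + 3*exp(2*I*pi/3) + 3*exp(I*pi/3))*conj(exp(-2*I*pi/3))]
      = (1/6)[(12) + (-2 + 2*exp(-I*pi/3) - exp(-2*I*pi/3) + 3*exp(2*I*pi/3)) + (4 + 5*exp(-2*I*pi/3) + 3*exp(2*I*pi/3)) + (-2) + (4 + 3*exp(-2*I*pi/3) + 5*exp(2*I*pi/3)) + (-2 + 3*exp(-2*I*pi/3) - exp(2*I*pi/3) + 2*exp(I*pi/3))] = 6/6 = 1
  <chi_rho, chi_3> = (1/6)[1*(12)*conj(1) + 1*(-1 + 3*exp(-2*I*pi/3) + 3*exp(-I*pi/3) + exp(2*I*pi/3) + 2*exp(I*pi/3))*conj(-1) + 1*(3 + 4*exp(-2*I*pi/3) + 5*exp(2*I*pi/3))*conj(1) + 1*(-2)*conj(-1) + 1*(3 + 5*exp(-2*I*pi/3) + 4*exp(2*I*pi/3))*conj(1) + 1*(-1 + 2*exp(-I*pi/3) + exp(-2*I*pi/3) + 3*exp(2*I*pi/3) + 3*exp(I*pi/3))*conj(-1)]
      = (1/6)[(12) + (1 - 2*exp(I*pi/3) - exp(2*I*pi/3) - 3*exp(-I*pi/3) - 3*exp(-2*I*pi/3)) + (3 + 4*exp(-2*I*pi/3) + 5*exp(2*I*pi/3)) + (2) + (3 + 5*exp(-2*I*pi/3) + 4*exp(2*I*pi/3)) + (1 - 3*exp(I*pi/3) - 3*exp(2*I*pi/3) - exp(-2*I*pi/3) - 2*exp(-I*pi/3))] = 12/6 = 2
  <chi_rho, chi_4> = (1/6)[1*(12)*conj(1) + 1*(-1 + 3*exp(-2*I*pi/3) + 3*exp(-I*pi/3) + exp(2*I*pi/3) + 2*exp(I*pi/3))*conj(exp(-2*I*pi/3)) + 1*(3 + 4*exp(-2*I*pi/3) + 5*exp(2*I*pi/3))*conj(exp(2*I*pi/3)) + 1*(-2)*conj(1) + 1*(3 + 5*exp(-2*I*pi/3) + 4*exp(2*I*pi/3))*conj(exp(-2*I*pi/3)) + 1*(-1 + 2*exp(-I*pi/3) + exp(-2*I*pi/3) + 3*exp(2*I*pi/3) + 3*exp(I*pi/3))*conj(exp(2*I*pi/3))]
      = (1/6)[(12) + (1 + exp(-2*I*pi/3) - exp(2*I*pi/3) + 3*exp(I*pi/3)) + (5 + 3*exp(-2*I*pi/3) + 4*exp(2*I*pi/3)) + (-2) + (5 + 4*exp(-2*I*pi/3) + 3*exp(2*I*pi/3)) + (1 + 3*exp(-I*pi/3) + exp(2*I*pi/3) - exp(-2*I*pi/3))] = 18/6 = 3
  <chi_rho, chi_5> = (1/6)[1*(12)*conj(1) + 1*(-1 + 3*exp(-2*I*pi/3) + 3*exp(-I*pi/3) + exp(2*I*pi/3) + 2*exp(I*pi/3))*conj(exp(-I*pi/3)) + 1*(3 + 4*exp(-2*I*pi/3) + 5*exp(2*I*pi/3))*conj(exp(-2*I*pi/3)) + 1*(-2)*conj(-1) + 1*(3 + 5*exp(-2*I*pi/3) + 4*exp(2*I*pi/3))*conj(exp(2*I*pi/3)) + 1*(-1 + 2*exp(-I*pi/3) + exp(-2*I*pi/3) + 3*exp(2*I*pi/3) + 3*exp(I*pi/3))*conj(exp(I*pi/3))]
      = (1/6)[(12) + (2 + 3*exp(-I*pi/3) - exp(I*pi/3) + 2*exp(2*I*pi/3)) + (4 + 5*exp(-2*I*pi/3) + 3*exp(2*I*pi/3)) + (2) + (4 + 3*exp(-2*I*pi/3) + 5*exp(2*I*pi/3)) + (2 + 2*exp(-2*I*pi/3) - exp(-I*pi/3) + 3*exp(I*pi/3))] = 18/6 = 3
(Exp terms are combined using exp(i*s)*conj(exp(i*t)) = exp(i*(s-t)), and sums of them are collapsed using the identity that for every m > 1 the m distinct m-th roots of unity sum to 0, e.g. 1 + exp(2*I*pi/3) + exp(-2*I*pi/3) = 0.)
Dimension check: dim(rho) = sum (mult * dim) = 1*1 + 2*1 + 1*1 + 2*1 + 3*1 + 3*1 = 12 = chi_rho(e) = 12.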